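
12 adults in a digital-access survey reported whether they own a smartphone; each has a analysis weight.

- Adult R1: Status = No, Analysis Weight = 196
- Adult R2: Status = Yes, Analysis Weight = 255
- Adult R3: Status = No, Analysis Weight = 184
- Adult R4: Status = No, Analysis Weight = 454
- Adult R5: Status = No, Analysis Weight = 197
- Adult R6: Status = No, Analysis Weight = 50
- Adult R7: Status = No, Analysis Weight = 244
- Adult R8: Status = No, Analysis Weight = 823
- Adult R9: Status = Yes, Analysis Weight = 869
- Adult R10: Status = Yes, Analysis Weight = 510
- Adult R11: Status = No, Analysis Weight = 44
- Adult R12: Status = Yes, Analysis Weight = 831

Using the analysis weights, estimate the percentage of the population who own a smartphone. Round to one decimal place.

52.9

Sum of weights for 'Yes' = 255 + 869 + 510 + 831 = 2465
Total weight = 196 + 255 + 184 + 454 + 197 + 50 + 244 + 823 + 869 + 510 + 44 + 831 = 4657
Weighted proportion = 2465 / 4657 = 0.52931072 → 52.931072%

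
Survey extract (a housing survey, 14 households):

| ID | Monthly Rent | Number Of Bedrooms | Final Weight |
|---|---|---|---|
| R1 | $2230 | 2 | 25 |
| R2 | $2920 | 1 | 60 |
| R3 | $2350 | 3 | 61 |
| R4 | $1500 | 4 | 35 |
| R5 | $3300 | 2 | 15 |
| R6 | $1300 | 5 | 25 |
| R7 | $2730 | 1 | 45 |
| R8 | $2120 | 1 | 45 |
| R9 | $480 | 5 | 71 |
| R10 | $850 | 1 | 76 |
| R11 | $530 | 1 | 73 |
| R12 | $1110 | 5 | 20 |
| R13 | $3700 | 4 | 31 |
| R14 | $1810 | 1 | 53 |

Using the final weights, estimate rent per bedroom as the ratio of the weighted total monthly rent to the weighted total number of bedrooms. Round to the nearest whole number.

Σ wᵢ·y = 1097250
Σ wᵢ·x = 1459
Ratio = 1097250 / 1459 = 752.0562

752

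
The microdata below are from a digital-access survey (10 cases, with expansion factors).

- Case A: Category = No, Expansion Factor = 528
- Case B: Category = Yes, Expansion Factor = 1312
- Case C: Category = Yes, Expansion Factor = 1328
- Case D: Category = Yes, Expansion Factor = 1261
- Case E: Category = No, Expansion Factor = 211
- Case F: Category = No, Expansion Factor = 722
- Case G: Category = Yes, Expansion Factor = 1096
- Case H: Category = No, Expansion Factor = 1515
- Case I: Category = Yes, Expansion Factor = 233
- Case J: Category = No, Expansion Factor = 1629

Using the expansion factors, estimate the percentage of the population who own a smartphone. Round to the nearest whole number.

Sum of weights for 'Yes' = 1312 + 1328 + 1261 + 1096 + 233 = 5230
Total weight = 528 + 1312 + 1328 + 1261 + 211 + 722 + 1096 + 1515 + 233 + 1629 = 9835
Weighted proportion = 5230 / 9835 = 0.53177428 → 53.177428%

53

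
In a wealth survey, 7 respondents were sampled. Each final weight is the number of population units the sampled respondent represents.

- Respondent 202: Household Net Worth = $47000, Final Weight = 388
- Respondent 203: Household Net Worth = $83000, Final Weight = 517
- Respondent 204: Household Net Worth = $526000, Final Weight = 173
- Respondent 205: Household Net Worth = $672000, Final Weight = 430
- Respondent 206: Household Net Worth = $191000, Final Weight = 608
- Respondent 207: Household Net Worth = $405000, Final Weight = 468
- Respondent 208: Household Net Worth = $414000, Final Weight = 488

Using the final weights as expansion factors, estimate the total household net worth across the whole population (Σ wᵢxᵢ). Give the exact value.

948805000

Weighted total = 47000×388 + 83000×517 + 526000×173 + 672000×430 + 191000×608 + 405000×468 + 414000×488
  = 948805000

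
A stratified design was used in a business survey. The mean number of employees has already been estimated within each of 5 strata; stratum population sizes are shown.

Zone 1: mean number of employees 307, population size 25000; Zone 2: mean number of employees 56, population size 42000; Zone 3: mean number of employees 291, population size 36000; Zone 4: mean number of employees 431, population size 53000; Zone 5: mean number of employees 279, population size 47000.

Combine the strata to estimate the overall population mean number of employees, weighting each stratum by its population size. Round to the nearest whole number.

278

Σ Nₕ·x̄ₕ = 307×25000 + 56×42000 + 291×36000 + 431×53000 + 279×47000
  = 7675000 + 2352000 + 10476000 + 22843000 + 13113000 = 56459000
Σ Nₕ = 25000 + 42000 + 36000 + 53000 + 47000 = 203000
Overall mean = 56459000 / 203000 = 278.12315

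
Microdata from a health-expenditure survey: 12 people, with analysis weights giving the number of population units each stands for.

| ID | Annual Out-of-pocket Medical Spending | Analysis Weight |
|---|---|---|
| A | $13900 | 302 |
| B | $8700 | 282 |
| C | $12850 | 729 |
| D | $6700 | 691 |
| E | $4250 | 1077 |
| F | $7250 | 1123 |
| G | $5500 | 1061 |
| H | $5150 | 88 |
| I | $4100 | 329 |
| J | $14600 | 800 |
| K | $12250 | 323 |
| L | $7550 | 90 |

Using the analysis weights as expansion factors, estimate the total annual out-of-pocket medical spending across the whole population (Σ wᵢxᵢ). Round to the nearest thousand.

Weighted total = 13900×302 + 8700×282 + 12850×729 + 6700×691 + 4250×1077 + 7250×1123 + 5500×1061 + 5150×88 + 4100×329 + 14600×800 + 12250×323 + 7550×90
  = 4197800 + 2453400 + 9367650 + 4629700 + 4577250 + 8141750 + 5835500 + 453200 + 1348900 + 11680000 + 3956750 + 679500 = 57321400

57321000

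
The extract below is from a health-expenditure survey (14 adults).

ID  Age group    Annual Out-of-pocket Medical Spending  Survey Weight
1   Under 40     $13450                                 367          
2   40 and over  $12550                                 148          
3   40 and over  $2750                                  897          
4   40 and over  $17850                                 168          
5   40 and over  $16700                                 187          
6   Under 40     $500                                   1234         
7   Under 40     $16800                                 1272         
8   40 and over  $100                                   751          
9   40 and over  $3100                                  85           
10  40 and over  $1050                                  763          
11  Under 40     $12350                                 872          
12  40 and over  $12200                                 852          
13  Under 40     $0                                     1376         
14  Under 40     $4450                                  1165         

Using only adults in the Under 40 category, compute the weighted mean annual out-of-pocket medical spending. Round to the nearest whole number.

6821

Under 40 rows: 1, 6, 7, 11, 13, 14
Weighted sum = 13450×367 + 500×1234 + 16800×1272 + 12350×872 + 0×1376 + 4450×1165
  = 4936150 + 617000 + 21369600 + 10769200 + 0 + 5184250 = 42876200
Sum of weights = 367 + 1234 + 1272 + 872 + 1376 + 1165 = 6286
Weighted mean = 42876200 / 6286 = 6820.9036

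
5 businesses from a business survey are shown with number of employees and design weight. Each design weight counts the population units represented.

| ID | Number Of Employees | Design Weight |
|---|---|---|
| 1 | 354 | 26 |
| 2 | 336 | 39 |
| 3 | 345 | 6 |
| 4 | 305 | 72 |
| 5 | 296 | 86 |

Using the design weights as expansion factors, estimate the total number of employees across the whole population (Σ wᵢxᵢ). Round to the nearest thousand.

Weighted total = 354×26 + 336×39 + 345×6 + 305×72 + 296×86
  = 9204 + 13104 + 2070 + 21960 + 25456 = 71794

72000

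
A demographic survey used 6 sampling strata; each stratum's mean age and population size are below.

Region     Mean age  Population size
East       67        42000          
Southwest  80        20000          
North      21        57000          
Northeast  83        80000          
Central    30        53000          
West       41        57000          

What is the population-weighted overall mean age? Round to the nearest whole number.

52

Σ Nₕ·x̄ₕ = 67×42000 + 80×20000 + 21×57000 + 83×80000 + 30×53000 + 41×57000
  = 2814000 + 1600000 + 1197000 + 6640000 + 1590000 + 2337000 = 16178000
Σ Nₕ = 42000 + 20000 + 57000 + 80000 + 53000 + 57000 = 309000
Overall mean = 16178000 / 309000 = 52.355987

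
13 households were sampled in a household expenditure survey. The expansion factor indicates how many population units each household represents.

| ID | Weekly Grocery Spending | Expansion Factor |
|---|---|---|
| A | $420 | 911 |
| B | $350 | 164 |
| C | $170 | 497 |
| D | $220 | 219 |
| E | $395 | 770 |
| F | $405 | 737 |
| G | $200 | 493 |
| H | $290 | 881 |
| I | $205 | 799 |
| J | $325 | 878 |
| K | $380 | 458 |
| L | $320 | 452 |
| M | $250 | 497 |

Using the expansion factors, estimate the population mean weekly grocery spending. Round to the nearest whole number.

Weighted sum = 2421490
Sum of weights = 7756
Weighted mean = 2421490 / 7756 = 312.20861

312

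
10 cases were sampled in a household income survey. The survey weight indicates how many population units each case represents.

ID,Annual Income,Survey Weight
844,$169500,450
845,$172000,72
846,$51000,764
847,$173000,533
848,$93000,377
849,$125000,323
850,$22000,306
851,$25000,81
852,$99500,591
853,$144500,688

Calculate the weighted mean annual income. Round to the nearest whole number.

Weighted sum = 169500×450 + 172000×72 + 51000×764 + 173000×533 + 93000×377 + 125000×323 + 22000×306 + 25000×81 + 99500×591 + 144500×688
  = 76275000 + 12384000 + 38964000 + 92209000 + 35061000 + 40375000 + 6732000 + 2025000 + 58804500 + 99416000 = 462245500
Sum of weights = 450 + 72 + 764 + 533 + 377 + 323 + 306 + 81 + 591 + 688 = 4185
Weighted mean = 462245500 / 4185 = 110452.93

110453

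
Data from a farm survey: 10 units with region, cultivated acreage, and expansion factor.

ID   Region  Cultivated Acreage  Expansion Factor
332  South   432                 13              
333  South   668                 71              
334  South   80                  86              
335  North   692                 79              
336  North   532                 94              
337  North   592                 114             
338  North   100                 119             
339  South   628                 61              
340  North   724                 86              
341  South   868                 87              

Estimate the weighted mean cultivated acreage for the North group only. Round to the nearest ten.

North rows: 335, 336, 337, 338, 340
Weighted sum = 692×79 + 532×94 + 592×114 + 100×119 + 724×86
  = 54668 + 50008 + 67488 + 11900 + 62264 = 246328
Sum of weights = 79 + 94 + 114 + 119 + 86 = 492
Weighted mean = 246328 / 492 = 500.66667

500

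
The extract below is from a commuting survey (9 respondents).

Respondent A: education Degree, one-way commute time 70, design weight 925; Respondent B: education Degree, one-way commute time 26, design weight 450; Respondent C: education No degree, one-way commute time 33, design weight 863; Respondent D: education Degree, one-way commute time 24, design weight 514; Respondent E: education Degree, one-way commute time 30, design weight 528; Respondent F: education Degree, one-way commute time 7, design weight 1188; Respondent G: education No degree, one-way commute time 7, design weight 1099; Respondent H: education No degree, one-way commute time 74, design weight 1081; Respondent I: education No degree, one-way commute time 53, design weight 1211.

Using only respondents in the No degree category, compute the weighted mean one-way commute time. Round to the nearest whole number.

No degree rows: C, G, H, I
Weighted sum = 33×863 + 7×1099 + 74×1081 + 53×1211
  = 28479 + 7693 + 79994 + 64183 = 180349
Sum of weights = 863 + 1099 + 1081 + 1211 = 4254
Weighted mean = 180349 / 4254 = 42.395157

42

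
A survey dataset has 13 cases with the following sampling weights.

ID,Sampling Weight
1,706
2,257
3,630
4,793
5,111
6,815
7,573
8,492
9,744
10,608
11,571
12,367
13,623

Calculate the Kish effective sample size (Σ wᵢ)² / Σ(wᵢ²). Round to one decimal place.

Σ wᵢ = 7290
Σ wᵢ² = 4609232
n_eff = 7290² / 4609232 = 53144100 / 4609232 = 11.529925

11.5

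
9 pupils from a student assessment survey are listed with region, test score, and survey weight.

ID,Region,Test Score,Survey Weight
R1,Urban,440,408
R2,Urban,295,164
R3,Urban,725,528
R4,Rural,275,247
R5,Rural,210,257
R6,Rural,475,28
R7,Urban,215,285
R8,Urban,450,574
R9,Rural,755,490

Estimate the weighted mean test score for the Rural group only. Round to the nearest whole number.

494

Rural rows: R4, R5, R6, R9
Weighted sum = 275×247 + 210×257 + 475×28 + 755×490
  = 505145
Sum of weights = 247 + 257 + 28 + 490 = 1022
Weighted mean = 505145 / 1022 = 494.27104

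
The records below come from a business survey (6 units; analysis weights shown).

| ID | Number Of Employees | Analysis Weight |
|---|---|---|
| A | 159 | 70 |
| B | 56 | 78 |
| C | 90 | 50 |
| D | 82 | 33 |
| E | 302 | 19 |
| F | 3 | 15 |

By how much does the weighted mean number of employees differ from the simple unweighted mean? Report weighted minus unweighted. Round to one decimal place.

Unweighted sum = 159 + 56 + 90 + 82 + 302 + 3 = 692
Unweighted mean = 692 / 6 = 115.33333
Weighted sum = 159×70 + 56×78 + 90×50 + 82×33 + 302×19 + 3×15
  = 11130 + 4368 + 4500 + 2706 + 5738 + 45 = 28487
Sum of weights = 70 + 78 + 50 + 33 + 19 + 15 = 265
Weighted mean = 28487 / 265 = 107.49811
Difference (weighted minus unweighted) = -7.8352201

-7.8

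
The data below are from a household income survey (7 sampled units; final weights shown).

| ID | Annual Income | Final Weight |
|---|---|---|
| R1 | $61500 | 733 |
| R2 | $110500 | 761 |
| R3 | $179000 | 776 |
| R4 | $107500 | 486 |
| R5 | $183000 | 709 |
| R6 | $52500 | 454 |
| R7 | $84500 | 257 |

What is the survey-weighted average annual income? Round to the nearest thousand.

119000

Weighted sum = 61500×733 + 110500×761 + 179000×776 + 107500×486 + 183000×709 + 52500×454 + 84500×257
  = 495617500
Sum of weights = 733 + 761 + 776 + 486 + 709 + 454 + 257 = 4176
Weighted mean = 495617500 / 4176 = 118682.35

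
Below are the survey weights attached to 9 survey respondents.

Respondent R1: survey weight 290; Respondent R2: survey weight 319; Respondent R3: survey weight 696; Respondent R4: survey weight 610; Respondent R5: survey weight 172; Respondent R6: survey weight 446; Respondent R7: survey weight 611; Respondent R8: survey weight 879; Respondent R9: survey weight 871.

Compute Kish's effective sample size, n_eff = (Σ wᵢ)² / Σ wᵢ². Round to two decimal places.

Σ wᵢ = 290 + 319 + 696 + 610 + 172 + 446 + 611 + 879 + 871 = 4894
Σ wᵢ² = 84100 + 101761 + 484416 + 372100 + 29584 + 198916 + 373321 + 772641 + 758641 = 3175480
n_eff = 4894² / 3175480 = 23951236 / 3175480 = 7.5425561

7.54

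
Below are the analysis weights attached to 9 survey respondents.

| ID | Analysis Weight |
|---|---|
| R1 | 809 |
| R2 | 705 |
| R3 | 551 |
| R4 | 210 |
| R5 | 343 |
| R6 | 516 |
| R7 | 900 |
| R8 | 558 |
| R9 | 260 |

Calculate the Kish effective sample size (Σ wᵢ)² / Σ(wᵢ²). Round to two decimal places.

Σ wᵢ = 4852
Σ wᵢ² = 654481 + 497025 + 303601 + 44100 + 117649 + 266256 + 810000 + 311364 + 67600 = 3072076
n_eff = 4852² / 3072076 = 23541904 / 3072076 = 7.6631906

7.66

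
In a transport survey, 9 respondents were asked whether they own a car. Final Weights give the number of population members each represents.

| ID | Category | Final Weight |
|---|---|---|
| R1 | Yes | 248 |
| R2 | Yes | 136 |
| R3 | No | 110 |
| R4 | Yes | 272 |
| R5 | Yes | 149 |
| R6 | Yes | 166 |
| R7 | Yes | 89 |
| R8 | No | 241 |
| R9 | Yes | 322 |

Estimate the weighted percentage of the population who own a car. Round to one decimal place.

Sum of weights for 'Yes' = 248 + 136 + 272 + 149 + 166 + 89 + 322 = 1382
Total weight = 248 + 136 + 110 + 272 + 149 + 166 + 89 + 241 + 322 = 1733
Weighted proportion = 1382 / 1733 = 0.79746105 → 79.746105%

79.7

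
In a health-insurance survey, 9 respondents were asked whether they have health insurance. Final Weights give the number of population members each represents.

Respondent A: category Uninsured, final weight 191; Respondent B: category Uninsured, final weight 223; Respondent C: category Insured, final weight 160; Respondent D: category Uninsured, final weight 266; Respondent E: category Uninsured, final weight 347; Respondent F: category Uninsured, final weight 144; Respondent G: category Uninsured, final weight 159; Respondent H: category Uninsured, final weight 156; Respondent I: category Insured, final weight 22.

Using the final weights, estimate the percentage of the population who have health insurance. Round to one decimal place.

Sum of weights for 'Insured' = 160 + 22 = 182
Total weight = 191 + 223 + 160 + 266 + 347 + 144 + 159 + 156 + 22 = 1668
Weighted proportion = 182 / 1668 = 0.10911271 → 10.911271%

10.9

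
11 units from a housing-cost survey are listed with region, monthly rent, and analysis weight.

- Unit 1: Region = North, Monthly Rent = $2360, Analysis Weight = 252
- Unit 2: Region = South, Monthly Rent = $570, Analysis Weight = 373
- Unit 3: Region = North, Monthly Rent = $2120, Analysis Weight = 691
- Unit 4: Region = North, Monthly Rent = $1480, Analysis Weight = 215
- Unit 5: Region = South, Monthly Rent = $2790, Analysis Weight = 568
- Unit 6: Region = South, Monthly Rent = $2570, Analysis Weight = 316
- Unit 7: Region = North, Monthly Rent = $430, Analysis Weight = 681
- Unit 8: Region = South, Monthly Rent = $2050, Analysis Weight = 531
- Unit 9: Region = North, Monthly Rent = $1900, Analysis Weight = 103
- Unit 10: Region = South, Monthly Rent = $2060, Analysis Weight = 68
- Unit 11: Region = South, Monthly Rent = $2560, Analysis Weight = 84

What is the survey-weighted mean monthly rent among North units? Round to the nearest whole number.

North rows: 1, 3, 4, 7, 9
Weighted sum = 2360×252 + 2120×691 + 1480×215 + 430×681 + 1900×103
  = 594720 + 1464920 + 318200 + 292830 + 195700 = 2866370
Sum of weights = 252 + 691 + 215 + 681 + 103 = 1942
Weighted mean = 2866370 / 1942 = 1475.9887

1476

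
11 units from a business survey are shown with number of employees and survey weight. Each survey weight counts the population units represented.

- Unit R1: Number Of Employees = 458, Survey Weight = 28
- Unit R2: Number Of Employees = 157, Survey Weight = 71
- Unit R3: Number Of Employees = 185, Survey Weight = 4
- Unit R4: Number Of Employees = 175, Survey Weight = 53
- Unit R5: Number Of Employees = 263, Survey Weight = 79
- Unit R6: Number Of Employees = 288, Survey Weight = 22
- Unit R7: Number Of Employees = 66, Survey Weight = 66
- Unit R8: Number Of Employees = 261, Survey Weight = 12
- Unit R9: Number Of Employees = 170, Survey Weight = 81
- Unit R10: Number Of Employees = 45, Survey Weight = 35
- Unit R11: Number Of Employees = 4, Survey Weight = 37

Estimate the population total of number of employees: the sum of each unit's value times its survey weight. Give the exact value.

84080

Weighted total = 458×28 + 157×71 + 185×4 + 175×53 + 263×79 + 288×22 + 66×66 + 261×12 + 170×81 + 45×35 + 4×37
  = 84080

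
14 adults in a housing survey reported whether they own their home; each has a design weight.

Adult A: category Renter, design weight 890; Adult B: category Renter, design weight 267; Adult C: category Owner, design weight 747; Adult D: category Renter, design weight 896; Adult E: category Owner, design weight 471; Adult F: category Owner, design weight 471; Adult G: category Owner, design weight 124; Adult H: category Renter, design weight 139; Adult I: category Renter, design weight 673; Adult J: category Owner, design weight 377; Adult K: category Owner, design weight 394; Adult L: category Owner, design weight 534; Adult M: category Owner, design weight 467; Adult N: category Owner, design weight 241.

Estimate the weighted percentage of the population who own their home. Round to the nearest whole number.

57

Sum of weights for 'Owner' = 747 + 471 + 471 + 124 + 377 + 394 + 534 + 467 + 241 = 3826
Total weight = 6691
Weighted proportion = 3826 / 6691 = 0.57181288 → 57.181288%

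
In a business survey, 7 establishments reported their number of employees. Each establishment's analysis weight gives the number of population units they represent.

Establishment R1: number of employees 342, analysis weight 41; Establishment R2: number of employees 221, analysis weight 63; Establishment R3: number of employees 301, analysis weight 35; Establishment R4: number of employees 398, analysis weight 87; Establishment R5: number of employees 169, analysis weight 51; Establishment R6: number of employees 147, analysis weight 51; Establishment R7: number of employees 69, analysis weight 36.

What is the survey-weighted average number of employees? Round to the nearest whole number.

252

Weighted sum = 342×41 + 221×63 + 301×35 + 398×87 + 169×51 + 147×51 + 69×36
  = 14022 + 13923 + 10535 + 34626 + 8619 + 7497 + 2484 = 91706
Sum of weights = 41 + 63 + 35 + 87 + 51 + 51 + 36 = 364
Weighted mean = 91706 / 364 = 251.93956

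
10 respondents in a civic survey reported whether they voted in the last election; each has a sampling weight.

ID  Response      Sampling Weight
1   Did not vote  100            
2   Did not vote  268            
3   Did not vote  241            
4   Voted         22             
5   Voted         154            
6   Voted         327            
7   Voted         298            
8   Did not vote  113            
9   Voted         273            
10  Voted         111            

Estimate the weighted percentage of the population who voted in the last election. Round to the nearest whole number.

62

Sum of weights for 'Voted' = 22 + 154 + 327 + 298 + 273 + 111 = 1185
Total weight = 100 + 268 + 241 + 22 + 154 + 327 + 298 + 113 + 273 + 111 = 1907
Weighted proportion = 1185 / 1907 = 0.62139486 → 62.139486%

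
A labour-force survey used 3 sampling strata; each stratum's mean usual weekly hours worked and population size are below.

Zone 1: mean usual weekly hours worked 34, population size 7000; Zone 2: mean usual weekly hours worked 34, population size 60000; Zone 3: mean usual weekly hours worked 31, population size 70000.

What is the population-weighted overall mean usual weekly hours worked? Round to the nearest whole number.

32

Σ Nₕ·x̄ₕ = 34×7000 + 34×60000 + 31×70000
  = 238000 + 2040000 + 2170000 = 4448000
Σ Nₕ = 7000 + 60000 + 70000 = 137000
Overall mean = 4448000 / 137000 = 32.467153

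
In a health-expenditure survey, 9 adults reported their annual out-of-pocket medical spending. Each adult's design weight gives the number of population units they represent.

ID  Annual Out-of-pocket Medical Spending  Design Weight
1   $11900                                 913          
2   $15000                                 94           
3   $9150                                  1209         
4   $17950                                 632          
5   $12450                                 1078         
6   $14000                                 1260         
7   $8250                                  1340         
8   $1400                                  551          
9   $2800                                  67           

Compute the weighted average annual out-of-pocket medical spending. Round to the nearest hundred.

Weighted sum = 77756550
Sum of weights = 913 + 94 + 1209 + 632 + 1078 + 1260 + 1340 + 551 + 67 = 7144
Weighted mean = 77756550 / 7144 = 10884.176

10900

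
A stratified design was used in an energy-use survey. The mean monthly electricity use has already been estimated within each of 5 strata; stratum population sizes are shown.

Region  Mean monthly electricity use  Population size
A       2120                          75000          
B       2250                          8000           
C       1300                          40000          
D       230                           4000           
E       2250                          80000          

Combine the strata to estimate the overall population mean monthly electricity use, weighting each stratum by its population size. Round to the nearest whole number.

Σ Nₕ·x̄ₕ = 2120×75000 + 2250×8000 + 1300×40000 + 230×4000 + 2250×80000
  = 409920000
Σ Nₕ = 75000 + 8000 + 40000 + 4000 + 80000 = 207000
Overall mean = 409920000 / 207000 = 1980.2899

1980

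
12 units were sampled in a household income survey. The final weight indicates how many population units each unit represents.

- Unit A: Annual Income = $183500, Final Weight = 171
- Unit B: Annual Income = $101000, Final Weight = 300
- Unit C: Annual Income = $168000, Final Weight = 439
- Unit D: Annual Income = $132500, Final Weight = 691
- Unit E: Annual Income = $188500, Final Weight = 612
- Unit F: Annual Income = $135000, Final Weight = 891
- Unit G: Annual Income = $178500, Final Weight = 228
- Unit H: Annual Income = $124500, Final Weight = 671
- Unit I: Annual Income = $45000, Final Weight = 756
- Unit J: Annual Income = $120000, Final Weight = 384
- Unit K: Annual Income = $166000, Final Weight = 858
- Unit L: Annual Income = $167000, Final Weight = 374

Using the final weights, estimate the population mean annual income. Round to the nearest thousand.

137000

Weighted sum = 183500×171 + 101000×300 + 168000×439 + 132500×691 + 188500×612 + 135000×891 + 178500×228 + 124500×671 + 45000×756 + 120000×384 + 166000×858 + 167000×374
  = 31378500 + 30300000 + 73752000 + 91557500 + 115362000 + 120285000 + 40698000 + 83539500 + 34020000 + 46080000 + 142428000 + 62458000 = 871858500
Sum of weights = 171 + 300 + 439 + 691 + 612 + 891 + 228 + 671 + 756 + 384 + 858 + 374 = 6375
Weighted mean = 871858500 / 6375 = 136762.12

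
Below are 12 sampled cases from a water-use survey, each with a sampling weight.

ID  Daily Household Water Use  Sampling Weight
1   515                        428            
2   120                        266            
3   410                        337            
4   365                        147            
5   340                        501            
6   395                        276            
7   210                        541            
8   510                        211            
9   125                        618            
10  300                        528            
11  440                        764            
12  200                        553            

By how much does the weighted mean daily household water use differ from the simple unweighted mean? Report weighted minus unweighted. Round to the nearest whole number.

-13

Unweighted sum = 515 + 120 + 410 + 365 + 340 + 395 + 210 + 510 + 125 + 300 + 440 + 200 = 3930
Unweighted mean = 3930 / 12 = 327.5
Weighted sum = 515×428 + 120×266 + 410×337 + 365×147 + 340×501 + 395×276 + 210×541 + 510×211 + 125×618 + 300×528 + 440×764 + 200×553
  = 220420 + 31920 + 138170 + 53655 + 170340 + 109020 + 113610 + 107610 + 77250 + 158400 + 336160 + 110600 = 1627155
Sum of weights = 428 + 266 + 337 + 147 + 501 + 276 + 541 + 211 + 618 + 528 + 764 + 553 = 5170
Weighted mean = 1627155 / 5170 = 314.73017
Difference (weighted minus unweighted) = -12.769826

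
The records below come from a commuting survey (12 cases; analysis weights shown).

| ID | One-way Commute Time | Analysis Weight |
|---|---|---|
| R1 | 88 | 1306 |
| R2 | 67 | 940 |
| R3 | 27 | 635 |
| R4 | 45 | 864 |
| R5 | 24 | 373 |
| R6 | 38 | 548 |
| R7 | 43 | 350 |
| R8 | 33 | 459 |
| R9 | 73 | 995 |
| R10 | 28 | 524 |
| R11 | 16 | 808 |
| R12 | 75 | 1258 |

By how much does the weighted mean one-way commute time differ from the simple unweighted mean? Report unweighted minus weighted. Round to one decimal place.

-7.5

Unweighted sum = 88 + 67 + 27 + 45 + 24 + 38 + 43 + 33 + 73 + 28 + 16 + 75 = 557
Unweighted mean = 557 / 12 = 46.416667
Weighted sum = 88×1306 + 67×940 + 27×635 + 45×864 + 24×373 + 38×548 + 43×350 + 33×459 + 73×995 + 28×524 + 16×808 + 75×1258
  = 488491
Sum of weights = 9060
Weighted mean = 488491 / 9060 = 53.917329
Difference (unweighted minus weighted) = -7.5006623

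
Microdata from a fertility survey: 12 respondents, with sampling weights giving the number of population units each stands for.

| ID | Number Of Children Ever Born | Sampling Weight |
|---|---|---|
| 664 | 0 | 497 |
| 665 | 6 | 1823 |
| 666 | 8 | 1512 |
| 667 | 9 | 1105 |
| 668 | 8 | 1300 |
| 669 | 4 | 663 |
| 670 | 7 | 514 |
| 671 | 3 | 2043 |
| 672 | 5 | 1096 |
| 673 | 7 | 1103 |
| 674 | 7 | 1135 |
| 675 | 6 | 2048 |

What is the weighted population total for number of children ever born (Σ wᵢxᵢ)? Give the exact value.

89192

Weighted total = 0×497 + 6×1823 + 8×1512 + 9×1105 + 8×1300 + 4×663 + 7×514 + 3×2043 + 5×1096 + 7×1103 + 7×1135 + 6×2048
  = 89192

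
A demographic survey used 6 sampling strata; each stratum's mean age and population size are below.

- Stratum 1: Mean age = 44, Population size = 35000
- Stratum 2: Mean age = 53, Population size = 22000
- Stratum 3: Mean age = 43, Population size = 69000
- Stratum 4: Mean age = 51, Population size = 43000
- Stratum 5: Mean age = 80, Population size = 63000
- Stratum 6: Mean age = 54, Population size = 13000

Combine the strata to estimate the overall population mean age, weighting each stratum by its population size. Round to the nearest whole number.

56

Σ Nₕ·x̄ₕ = 13608000
Σ Nₕ = 35000 + 22000 + 69000 + 43000 + 63000 + 13000 = 245000
Overall mean = 13608000 / 245000 = 55.542857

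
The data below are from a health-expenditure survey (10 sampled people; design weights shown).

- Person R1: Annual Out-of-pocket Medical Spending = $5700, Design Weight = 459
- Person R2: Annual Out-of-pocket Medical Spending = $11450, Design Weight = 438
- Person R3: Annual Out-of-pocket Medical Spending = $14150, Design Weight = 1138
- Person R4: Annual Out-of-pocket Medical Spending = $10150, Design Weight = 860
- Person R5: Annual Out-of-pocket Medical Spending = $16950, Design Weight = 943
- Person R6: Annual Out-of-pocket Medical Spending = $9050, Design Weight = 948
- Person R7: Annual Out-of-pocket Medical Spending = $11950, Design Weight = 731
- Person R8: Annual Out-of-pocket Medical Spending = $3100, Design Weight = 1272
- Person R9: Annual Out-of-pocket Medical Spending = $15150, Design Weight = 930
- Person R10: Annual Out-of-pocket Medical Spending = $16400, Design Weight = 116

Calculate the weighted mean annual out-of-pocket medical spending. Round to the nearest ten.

Weighted sum = 5700×459 + 11450×438 + 14150×1138 + 10150×860 + 16950×943 + 9050×948 + 11950×731 + 3100×1272 + 15150×930 + 16400×116
  = 85696900
Sum of weights = 459 + 438 + 1138 + 860 + 943 + 948 + 731 + 1272 + 930 + 116 = 7835
Weighted mean = 85696900 / 7835 = 10937.703

10940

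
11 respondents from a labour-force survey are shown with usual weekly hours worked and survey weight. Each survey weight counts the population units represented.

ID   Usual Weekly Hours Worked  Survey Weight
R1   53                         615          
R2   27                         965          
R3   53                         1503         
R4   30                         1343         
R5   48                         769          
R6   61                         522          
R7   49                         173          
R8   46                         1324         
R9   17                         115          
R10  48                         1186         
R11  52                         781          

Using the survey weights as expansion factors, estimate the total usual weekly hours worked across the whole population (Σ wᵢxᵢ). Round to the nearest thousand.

Weighted total = 53×615 + 27×965 + 53×1503 + 30×1343 + 48×769 + 61×522 + 49×173 + 46×1324 + 17×115 + 48×1186 + 52×781
  = 416229

416000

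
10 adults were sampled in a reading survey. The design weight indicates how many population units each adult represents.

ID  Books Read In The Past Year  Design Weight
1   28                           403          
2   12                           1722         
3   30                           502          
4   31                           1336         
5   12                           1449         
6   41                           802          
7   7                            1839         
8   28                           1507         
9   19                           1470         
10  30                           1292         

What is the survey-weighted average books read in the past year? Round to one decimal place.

21.1

Weighted sum = 28×403 + 12×1722 + 30×502 + 31×1336 + 12×1449 + 41×802 + 7×1839 + 28×1507 + 19×1470 + 30×1292
  = 260453
Sum of weights = 403 + 1722 + 502 + 1336 + 1449 + 802 + 1839 + 1507 + 1470 + 1292 = 12322
Weighted mean = 260453 / 12322 = 21.137234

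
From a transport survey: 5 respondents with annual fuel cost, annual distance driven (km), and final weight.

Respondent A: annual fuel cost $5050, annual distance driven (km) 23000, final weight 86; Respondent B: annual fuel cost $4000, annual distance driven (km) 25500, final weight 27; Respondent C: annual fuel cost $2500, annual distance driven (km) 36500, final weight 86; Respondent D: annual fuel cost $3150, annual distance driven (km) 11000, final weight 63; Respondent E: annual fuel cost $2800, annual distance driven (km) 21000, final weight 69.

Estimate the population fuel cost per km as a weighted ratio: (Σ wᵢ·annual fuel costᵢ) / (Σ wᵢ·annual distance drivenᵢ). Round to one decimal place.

0.1

Σ wᵢ·y = 5050×86 + 4000×27 + 2500×86 + 3150×63 + 2800×69
  = 434300 + 108000 + 215000 + 198450 + 193200 = 1148950
Σ wᵢ·x = 23000×86 + 25500×27 + 36500×86 + 11000×63 + 21000×69
  = 1978000 + 688500 + 3139000 + 693000 + 1449000 = 7947500
Ratio = 1148950 / 7947500 = 0.14456747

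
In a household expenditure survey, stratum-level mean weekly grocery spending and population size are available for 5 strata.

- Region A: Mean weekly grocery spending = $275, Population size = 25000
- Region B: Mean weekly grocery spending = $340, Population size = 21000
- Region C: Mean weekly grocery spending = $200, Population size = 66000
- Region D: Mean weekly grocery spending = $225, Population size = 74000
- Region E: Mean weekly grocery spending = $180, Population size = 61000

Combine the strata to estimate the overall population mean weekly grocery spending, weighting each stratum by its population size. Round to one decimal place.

Σ Nₕ·x̄ₕ = 275×25000 + 340×21000 + 200×66000 + 225×74000 + 180×61000
  = 6875000 + 7140000 + 13200000 + 16650000 + 10980000 = 54845000
Σ Nₕ = 247000
Overall mean = 54845000 / 247000 = 222.04453

222.0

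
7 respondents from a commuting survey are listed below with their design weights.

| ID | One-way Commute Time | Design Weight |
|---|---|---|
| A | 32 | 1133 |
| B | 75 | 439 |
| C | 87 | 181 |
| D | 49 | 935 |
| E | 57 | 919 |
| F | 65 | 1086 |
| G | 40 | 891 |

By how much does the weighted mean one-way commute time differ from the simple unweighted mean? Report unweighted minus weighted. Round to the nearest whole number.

Unweighted sum = 32 + 75 + 87 + 49 + 57 + 65 + 40 = 405
Unweighted mean = 405 / 7 = 57.857143
Weighted sum = 289356
Sum of weights = 1133 + 439 + 181 + 935 + 919 + 1086 + 891 = 5584
Weighted mean = 289356 / 5584 = 51.818768
Difference (unweighted minus weighted) = 6.0383749

6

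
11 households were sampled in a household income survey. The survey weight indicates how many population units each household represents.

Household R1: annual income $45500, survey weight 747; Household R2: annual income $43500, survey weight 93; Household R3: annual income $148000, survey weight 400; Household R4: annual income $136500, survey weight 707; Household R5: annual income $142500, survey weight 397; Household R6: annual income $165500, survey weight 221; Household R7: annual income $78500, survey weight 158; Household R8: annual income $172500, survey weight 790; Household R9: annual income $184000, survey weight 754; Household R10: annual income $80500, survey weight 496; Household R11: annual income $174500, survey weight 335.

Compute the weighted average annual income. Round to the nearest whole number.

131951

Weighted sum = 45500×747 + 43500×93 + 148000×400 + 136500×707 + 142500×397 + 165500×221 + 78500×158 + 172500×790 + 184000×754 + 80500×496 + 174500×335
  = 672687000
Sum of weights = 747 + 93 + 400 + 707 + 397 + 221 + 158 + 790 + 754 + 496 + 335 = 5098
Weighted mean = 672687000 / 5098 = 131951.16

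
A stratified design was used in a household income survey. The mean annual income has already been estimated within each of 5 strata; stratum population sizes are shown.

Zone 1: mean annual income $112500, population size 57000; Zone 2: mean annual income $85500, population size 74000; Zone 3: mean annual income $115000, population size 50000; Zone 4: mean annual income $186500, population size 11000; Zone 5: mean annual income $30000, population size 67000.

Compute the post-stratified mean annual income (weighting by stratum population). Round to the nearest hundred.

Σ Nₕ·x̄ₕ = 112500×57000 + 85500×74000 + 115000×50000 + 186500×11000 + 30000×67000
  = 6412500000 + 6327000000 + 5750000000 + 2051500000 + 2010000000 = 22551000000
Σ Nₕ = 57000 + 74000 + 50000 + 11000 + 67000 = 259000
Overall mean = 22551000000 / 259000 = 87069.498

87100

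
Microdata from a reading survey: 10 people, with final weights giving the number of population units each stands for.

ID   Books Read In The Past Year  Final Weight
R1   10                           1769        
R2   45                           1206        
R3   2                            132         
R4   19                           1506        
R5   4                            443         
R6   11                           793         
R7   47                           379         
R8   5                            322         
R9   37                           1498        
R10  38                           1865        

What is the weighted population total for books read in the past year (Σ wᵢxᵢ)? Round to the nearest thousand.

Weighted total = 10×1769 + 45×1206 + 2×132 + 19×1506 + 4×443 + 11×793 + 47×379 + 5×322 + 37×1498 + 38×1865
  = 17690 + 54270 + 264 + 28614 + 1772 + 8723 + 17813 + 1610 + 55426 + 70870 = 257052

257000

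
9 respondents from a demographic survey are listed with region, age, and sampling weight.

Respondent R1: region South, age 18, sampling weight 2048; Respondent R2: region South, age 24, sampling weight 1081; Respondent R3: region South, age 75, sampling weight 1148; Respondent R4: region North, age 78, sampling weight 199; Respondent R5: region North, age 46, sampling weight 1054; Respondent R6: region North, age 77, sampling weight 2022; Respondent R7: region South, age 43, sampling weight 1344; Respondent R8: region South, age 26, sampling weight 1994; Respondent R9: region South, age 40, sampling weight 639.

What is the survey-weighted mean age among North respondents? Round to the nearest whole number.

67

North rows: R4, R5, R6
Weighted sum = 219700
Sum of weights = 3275
Weighted mean = 219700 / 3275 = 67.083969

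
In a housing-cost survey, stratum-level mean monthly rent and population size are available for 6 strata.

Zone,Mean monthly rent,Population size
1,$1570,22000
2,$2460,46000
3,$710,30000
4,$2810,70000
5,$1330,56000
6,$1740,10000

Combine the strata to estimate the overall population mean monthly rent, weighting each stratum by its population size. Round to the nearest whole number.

1955

Σ Nₕ·x̄ₕ = 1570×22000 + 2460×46000 + 710×30000 + 2810×70000 + 1330×56000 + 1740×10000
  = 34540000 + 113160000 + 21300000 + 196700000 + 74480000 + 17400000 = 457580000
Σ Nₕ = 22000 + 46000 + 30000 + 70000 + 56000 + 10000 = 234000
Overall mean = 457580000 / 234000 = 1955.4701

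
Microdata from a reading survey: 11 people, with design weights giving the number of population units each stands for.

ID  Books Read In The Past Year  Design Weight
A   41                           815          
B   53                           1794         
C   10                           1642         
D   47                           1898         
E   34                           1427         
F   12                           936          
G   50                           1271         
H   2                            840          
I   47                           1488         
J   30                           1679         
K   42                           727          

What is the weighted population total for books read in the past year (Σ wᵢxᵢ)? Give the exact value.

Weighted total = 41×815 + 53×1794 + 10×1642 + 47×1898 + 34×1427 + 12×936 + 50×1271 + 2×840 + 47×1488 + 30×1679 + 42×727
  = 33415 + 95082 + 16420 + 89206 + 48518 + 11232 + 63550 + 1680 + 69936 + 50370 + 30534 = 509943

509943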